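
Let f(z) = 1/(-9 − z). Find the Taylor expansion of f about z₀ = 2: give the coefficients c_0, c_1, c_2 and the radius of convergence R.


Let w = z − z₀, so z = z₀ + w.
Then -9 − z = -9 − (z₀ + w) = (-9 − z₀) − w = -11 − w.
f(z) = 1/(-11 − w) = (1/(-11)) · 1/(1 − w/(-11)) = Σ_{n≥0} w^n / (-11)^(n+1).
So c_n = 1/(-11)^(n+1):
  c_0 = 1/(-11)^1 = -1/11.
  c_1 = 1/(-11)^2 = 1/121.
  c_2 = 1/(-11)^3 = -1/1331.
The series is valid for |w/d| < 1, i.e. |z − z₀| < |d|.
Radius of convergence: R = |-9 − z₀| = |-11| = 11 (distance from z₀ to the singularity z = -9).

c_0 = -1/11, c_1 = 1/121, c_2 = -1/1331; R = 11.


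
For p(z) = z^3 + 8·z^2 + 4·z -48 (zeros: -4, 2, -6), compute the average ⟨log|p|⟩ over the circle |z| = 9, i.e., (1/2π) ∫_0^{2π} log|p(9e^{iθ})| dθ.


Zeros: -6, -4, 2; r = 9.
Inside |z| < r: -6, -4, 2. Outside (|z| ≥ r): ∅.
p(0) = -48, so log|p(0)| = log(48) = 3.8712.
Apply Jensen: I(r) = log|p(0)| + Σ_k log(r/|z_k|), summed over zeros inside |z| < r.
  log(r/|z_k|) for z_k = -4: log(9/4) = 0.8109
  log(r/|z_k|) for z_k = 2: log(9/2) = 1.5041
  log(r/|z_k|) for z_k = -6: log(9/6) = 0.4055
Sum over inside zeros: 2.7205.
I(r) = log|p(0)| + (inside sum) = 3.8712 + 2.7205 = 6.5917.
Closed form (all zeros inside, monic): I(r) = n·log(r) = 3·log(9) = 6.5917. ✓

I(r) ≈ 6.5917.


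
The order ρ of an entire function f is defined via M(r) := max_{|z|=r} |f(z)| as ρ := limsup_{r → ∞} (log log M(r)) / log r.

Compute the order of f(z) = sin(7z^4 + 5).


Write sin(w) = (e^{iw} ± e^{−iw})/(2 or 2i), so |sin(w)| ≤ e^{|w|}. With w = 7z^4 + 5, |w| ≤ 7r^4 + 5 on |z|=r, giving M(r) ≤ e^{7r^4 + 5} and ρ ≤ 4. For the lower bound, choose z on |z|=r with 7z^4 purely imaginary of modulus 7r^4; then |sin(7z^4 + 5)| grows like e^{7r^4}/2, so ρ ≥ 4. Hence ρ = 4.
Therefore ρ = 4.

Order ρ = 4.


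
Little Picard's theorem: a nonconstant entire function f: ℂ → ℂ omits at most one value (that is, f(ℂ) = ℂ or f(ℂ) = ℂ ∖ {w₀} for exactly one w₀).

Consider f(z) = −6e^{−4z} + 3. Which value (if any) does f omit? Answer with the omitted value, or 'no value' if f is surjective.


Little Picard bounds the complement of f(ℂ) to at most one point.
e^{−4z} is never zero on ℂ, so -6·e^{−4z} takes every value in ℂ ∖ {0}. Adding 3 shifts the range to ℂ ∖ {3}. Thus f omits exactly the value 3.

Omitted value: 3.


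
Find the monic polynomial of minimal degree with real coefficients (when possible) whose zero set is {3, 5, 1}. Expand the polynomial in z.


The polynomial is p(z) = ∏_{α ∈ S} (z − α), where S = {3, 5, 1}.
Expanding the product yields: p(z) = z^3 -9·z^2 + 23·z -15.
The resulting polynomial has degree 3 and real coefficients as required.

p(z) = z^3 -9·z^2 + 23·z -15.


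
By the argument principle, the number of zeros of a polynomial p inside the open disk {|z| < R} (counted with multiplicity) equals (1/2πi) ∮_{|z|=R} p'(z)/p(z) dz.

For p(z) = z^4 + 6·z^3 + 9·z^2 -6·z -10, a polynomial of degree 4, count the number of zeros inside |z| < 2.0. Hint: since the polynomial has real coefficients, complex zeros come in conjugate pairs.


The zeros of p are: (-3 + 1i), (-3 - 1i), -1, 1.
Their magnitudes are: 3.162, 3.162, 1, 1.
Zeros with |z| < R = 2.0: -1, 1.
Count = 2.
By the argument principle, (1/2πi) ∮_{|z|=R} p'(z)/p(z) dz equals exactly this count.

Number of zeros inside |z| < 2.0: 2.


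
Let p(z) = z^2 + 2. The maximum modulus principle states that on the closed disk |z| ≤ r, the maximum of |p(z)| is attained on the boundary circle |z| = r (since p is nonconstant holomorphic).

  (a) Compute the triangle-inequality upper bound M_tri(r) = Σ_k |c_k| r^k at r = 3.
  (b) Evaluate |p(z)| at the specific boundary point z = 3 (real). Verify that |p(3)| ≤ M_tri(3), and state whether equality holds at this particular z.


Coefficients: c_0 = 2, c_1 = 0, c_2 = 1. Radius r = 3.
Part (a). Triangle bound: M_tri(r) = Σ_k |c_k| r^k
  = |2|·3^0 + |0|·3^1 + |1|·3^2
  = 2 + 0 + 9 = 11.
This bounds M(r) := max_{|z|=r} |p(z)| from above; equality holds iff all terms c_k z^k can be made to align in phase at a single z on |z|=r.
Part (b). At z = 3 (real, on the circle |z| = r):
  p(3) = (2)·3^0 + (0)·3^1 + (1)·3^2 = 11.
  |p(3)| = 11.
Since all nonzero coefficients share the same sign, |p(3)| = 11 = M_tri(3); the triangle bound is attained at z = 3, so in fact M(r) = 11.

M_tri(3) = 11; |p(3)| = 11; equality at z=3: yes.


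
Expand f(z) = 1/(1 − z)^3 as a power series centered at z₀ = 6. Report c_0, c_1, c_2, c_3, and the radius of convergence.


Let w = z − z₀, so z = z₀ + w.
Then 1 − z = 1 − (z₀ + w) = (1 − z₀) − w = -5 − w.
f(z) = 1/(-5 − w)^3 = (1/(-5)^3) · (1 − w/(-5))^{−3}.
By the binomial series (1−u)^{−3} = Σ_{n≥0} C(n+2, 2) u^n for |u|<1, with u = w/(-5):
  c_n = C(n+2, 2) / (-5)^(n+3).
  c_0 = 1/(-5)^3 = -1/125.
  c_1 = 3/(-5)^4 = 3/625.
  c_2 = 6/(-5)^5 = -6/3125.
  c_3 = 10/(-5)^6 = 2/3125.
The series is valid for |w/d| < 1, i.e. |z − z₀| < |d|.
Radius of convergence: R = |1 − z₀| = |-5| = 5 (distance from z₀ to the singularity z = 1).

c_0 = -1/125, c_1 = 3/625, c_2 = -6/3125, c_3 = 2/3125; R = 5.


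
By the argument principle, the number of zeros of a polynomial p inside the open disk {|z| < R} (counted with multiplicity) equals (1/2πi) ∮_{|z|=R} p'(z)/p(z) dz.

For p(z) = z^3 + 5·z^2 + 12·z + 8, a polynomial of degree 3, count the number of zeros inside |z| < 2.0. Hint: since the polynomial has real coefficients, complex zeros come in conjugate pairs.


The zeros of p are: -1, (-2 + 2i), (-2 - 2i).
Their magnitudes are: 1, 2.828, 2.828.
Zeros with |z| < R = 2.0: -1.
Count = 1.
By the argument principle, (1/2πi) ∮_{|z|=R} p'(z)/p(z) dz equals exactly this count.

Number of zeros inside |z| < 2.0: 1.


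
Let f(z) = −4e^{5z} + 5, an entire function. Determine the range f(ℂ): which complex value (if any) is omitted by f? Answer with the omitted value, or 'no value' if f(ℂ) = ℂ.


Little Picard bounds the complement of f(ℂ) to at most one point.
e^{5z} is never zero on ℂ, so -4·e^{5z} takes every value in ℂ ∖ {0}. Adding 5 shifts the range to ℂ ∖ {5}. Thus f omits exactly the value 5.

Omitted value: 5.


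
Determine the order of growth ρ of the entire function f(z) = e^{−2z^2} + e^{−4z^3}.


Each summand is entire of order 2 and 3 respectively (as in the single-exponential case). The order of a sum is at most the max of the orders, so ρ ≤ 3. For the lower bound: on |z|=r choose arg z so that -4z^3 is real positive; then |e^{-4z^3}| = e^{4r^3} while |e^{-2z^2}| ≤ e^{2r^2} = o(e^{4r^3}). So |f| ≥ e^{4r^3}(1 − o(1)) and ρ ≥ 3. Hence ρ = max(2, 3) = 3.
Therefore ρ = 3.

Order ρ = 3.


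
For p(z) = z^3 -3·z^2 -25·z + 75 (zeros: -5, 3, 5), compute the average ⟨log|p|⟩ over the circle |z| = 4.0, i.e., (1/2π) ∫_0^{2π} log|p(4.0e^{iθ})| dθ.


Zeros: -5, 3, 5; r = 4.0.
Inside |z| < r: 3. Outside (|z| ≥ r): -5, 5.
p(0) = 75, so log|p(0)| = log(75) = 4.3175.
Apply Jensen: I(r) = log|p(0)| + Σ_k log(r/|z_k|), summed over zeros inside |z| < r.
  log(r/|z_k|) for z_k = 3: log(4.0/3) = 0.2877
  Outside zeros (-5, 5) contribute nothing to the Jensen sum.
Sum over inside zeros: 0.2877.
I(r) = log|p(0)| + (inside sum) = 4.3175 + 0.2877 = 4.6052.
Note: since some zeros are outside |z| ≤ r, the simplified n·log(r) form does NOT apply — only the inside zeros contribute.

I(r) ≈ 4.6052.


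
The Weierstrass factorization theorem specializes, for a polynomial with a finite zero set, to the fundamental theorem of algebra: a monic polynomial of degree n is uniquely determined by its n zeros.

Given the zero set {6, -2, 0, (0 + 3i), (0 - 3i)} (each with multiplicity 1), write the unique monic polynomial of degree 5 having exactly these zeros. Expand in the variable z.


The polynomial is p(z) = ∏_{α ∈ S} (z − α), where S = {6, -2, 0, (0 + 3i), (0 - 3i)}.
Expanding the product yields: p(z) = z^5 -4·z^4 -3·z^3 -36·z^2 -108·z.
Note conjugate pairs combine to real quadratics: (z − (0+3i))(z − (0−3i)) = z² + 9.
The resulting polynomial has degree 5 and real coefficients as required.

p(z) = z^5 -4·z^4 -3·z^3 -36·z^2 -108·z.


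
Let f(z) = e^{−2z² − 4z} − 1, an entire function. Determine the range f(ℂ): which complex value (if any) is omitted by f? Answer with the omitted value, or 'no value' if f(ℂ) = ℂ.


Little Picard bounds the complement of f(ℂ) to at most one point.
The exponent g(z) = −2z² − 4z is a nonconstant polynomial, hence surjective onto ℂ. So e^{g(z)} takes every value in {e^w : w ∈ ℂ} = ℂ ∖ {0}. Adding -1 shifts the range to ℂ ∖ {-1}. f omits exactly -1.

Omitted value: -1.


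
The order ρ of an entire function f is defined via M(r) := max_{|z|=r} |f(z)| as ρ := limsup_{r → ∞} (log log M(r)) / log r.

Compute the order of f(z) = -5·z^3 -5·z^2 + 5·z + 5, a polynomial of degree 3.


|f(z)| ≤ Σ|c_k|·r^k = O(r^3) as r → ∞. Polynomial growth is O(e^{r^ε}) for every ε > 0 (since r^3/e^{r^ε} → 0), so ρ ≤ ε for all ε > 0, i.e. ρ = 0. Every nonconstant polynomial has order 0.
Therefore ρ = 0.

Order ρ = 0.


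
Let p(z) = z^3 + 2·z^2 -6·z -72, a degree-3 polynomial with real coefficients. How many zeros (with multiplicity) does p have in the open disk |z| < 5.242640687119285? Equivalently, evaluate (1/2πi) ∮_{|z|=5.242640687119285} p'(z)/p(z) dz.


The zeros of p are: (-3 + 3i), (-3 - 3i), 4.
Their magnitudes are: 4.243, 4.243, 4.
Zeros with |z| < R = 5.242640687119285: (-3 + 3i), (-3 - 3i), 4.
Count = 3.
By the argument principle, (1/2πi) ∮_{|z|=R} p'(z)/p(z) dz equals exactly this count.

Number of zeros inside |z| < 5.242640687119285: 3.


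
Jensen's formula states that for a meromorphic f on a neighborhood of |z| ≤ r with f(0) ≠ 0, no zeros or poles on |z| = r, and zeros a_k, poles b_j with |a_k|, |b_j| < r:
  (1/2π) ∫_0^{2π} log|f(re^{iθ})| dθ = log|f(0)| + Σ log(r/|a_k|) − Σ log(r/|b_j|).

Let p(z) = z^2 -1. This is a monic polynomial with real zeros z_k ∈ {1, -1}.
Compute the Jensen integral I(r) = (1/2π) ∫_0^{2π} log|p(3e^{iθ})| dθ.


Zeros: -1, 1; r = 3.
Inside |z| < r: -1, 1. Outside (|z| ≥ r): ∅.
p(0) = -1, so log|p(0)| = log(1) = 0.0000.
Apply Jensen: I(r) = log|p(0)| + Σ_k log(r/|z_k|), summed over zeros inside |z| < r.
  log(r/|z_k|) for z_k = 1: log(3/1) = 1.0986
  log(r/|z_k|) for z_k = -1: log(3/1) = 1.0986
Sum over inside zeros: 2.1972.
I(r) = log|p(0)| + (inside sum) = 0.0000 + 2.1972 = 2.1972.
Closed form (all zeros inside, monic): I(r) = n·log(r) = 2·log(3) = 2.1972. ✓

I(r) ≈ 2.1972.


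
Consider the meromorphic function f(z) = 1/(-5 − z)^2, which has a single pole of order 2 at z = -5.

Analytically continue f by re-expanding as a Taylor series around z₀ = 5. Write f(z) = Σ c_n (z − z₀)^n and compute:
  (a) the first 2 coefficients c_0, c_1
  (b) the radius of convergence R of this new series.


Let w = z − z₀, so z = z₀ + w.
Then -5 − z = -5 − (z₀ + w) = (-5 − z₀) − w = -10 − w.
f(z) = 1/(-10 − w)^2 = (1/(-10)^2) · (1 − w/(-10))^{−2}.
By the binomial series (1−u)^{−2} = Σ_{n≥0} C(n+1, 1) u^n for |u|<1, with u = w/(-10):
  c_n = C(n+1, 1) / (-10)^(n+2).
  c_0 = 1/(-10)^2 = 1/100.
  c_1 = 2/(-10)^3 = -1/500.
The series is valid for |w/d| < 1, i.e. |z − z₀| < |d|.
Radius of convergence: R = |-5 − z₀| = |-10| = 10 (distance from z₀ to the singularity z = -5).

c_0 = 1/100, c_1 = -1/500; R = 10.


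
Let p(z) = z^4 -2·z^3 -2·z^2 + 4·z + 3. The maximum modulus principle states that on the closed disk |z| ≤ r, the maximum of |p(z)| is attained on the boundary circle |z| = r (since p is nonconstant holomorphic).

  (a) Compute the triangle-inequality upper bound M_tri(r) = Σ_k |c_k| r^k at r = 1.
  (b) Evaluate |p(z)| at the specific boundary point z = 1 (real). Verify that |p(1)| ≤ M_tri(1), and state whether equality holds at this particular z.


Coefficients: c_0 = 3, c_1 = 4, c_2 = -2, c_3 = -2, c_4 = 1. Radius r = 1.
Part (a). Triangle bound: M_tri(r) = Σ_k |c_k| r^k
  = |3|·1^0 + |4|·1^1 + |-2|·1^2 + |-2|·1^3 + |1|·1^4
  = 3 + 4 + 2 + 2 + 1 = 12.
This bounds M(r) := max_{|z|=r} |p(z)| from above; equality holds iff all terms c_k z^k can be made to align in phase at a single z on |z|=r.
Part (b). At z = 1 (real, on the circle |z| = r):
  p(1) = (3)·1^0 + (4)·1^1 + (-2)·1^2 + (-2)·1^3 + (1)·1^4 = 4.
  |p(1)| = 4.
Check: |p(1)| = 4 ≤ 12 = M_tri(1). ✓ Equality does not hold at z = 1 (the coefficients have mixed signs, so the terms do not all align in phase there).

M_tri(1) = 12; |p(1)| = 4; equality at z=1: no.


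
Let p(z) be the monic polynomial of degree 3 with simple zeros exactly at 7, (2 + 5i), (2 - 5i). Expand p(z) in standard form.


The polynomial is p(z) = ∏_{α ∈ S} (z − α), where S = {7, (2 + 5i), (2 - 5i)}.
Expanding the product yields: p(z) = z^3 -11·z^2 + 57·z -203.
Note conjugate pairs combine to real quadratics: (z − (2+5i))(z − (2−5i)) = z² − 4z + 29.
The resulting polynomial has degree 3 and real coefficients as required.

p(z) = z^3 -11·z^2 + 57·z -203.


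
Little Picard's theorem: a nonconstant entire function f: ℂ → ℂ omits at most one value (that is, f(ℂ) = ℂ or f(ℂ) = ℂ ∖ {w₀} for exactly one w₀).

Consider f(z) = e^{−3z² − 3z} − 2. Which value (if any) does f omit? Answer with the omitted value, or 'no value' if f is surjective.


Little Picard bounds the complement of f(ℂ) to at most one point.
The exponent g(z) = −3z² − 3z is a nonconstant polynomial, hence surjective onto ℂ. So e^{g(z)} takes every value in {e^w : w ∈ ℂ} = ℂ ∖ {0}. Adding -2 shifts the range to ℂ ∖ {-2}. f omits exactly -2.

Omitted value: -2.


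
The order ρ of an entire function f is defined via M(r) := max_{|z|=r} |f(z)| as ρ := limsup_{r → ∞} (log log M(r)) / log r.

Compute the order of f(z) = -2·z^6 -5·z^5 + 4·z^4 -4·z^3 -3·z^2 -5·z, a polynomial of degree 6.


|f(z)| ≤ Σ|c_k|·r^k = O(r^6) as r → ∞. Polynomial growth is O(e^{r^ε}) for every ε > 0 (since r^6/e^{r^ε} → 0), so ρ ≤ ε for all ε > 0, i.e. ρ = 0. Every nonconstant polynomial has order 0.
Therefore ρ = 0.

Order ρ = 0.


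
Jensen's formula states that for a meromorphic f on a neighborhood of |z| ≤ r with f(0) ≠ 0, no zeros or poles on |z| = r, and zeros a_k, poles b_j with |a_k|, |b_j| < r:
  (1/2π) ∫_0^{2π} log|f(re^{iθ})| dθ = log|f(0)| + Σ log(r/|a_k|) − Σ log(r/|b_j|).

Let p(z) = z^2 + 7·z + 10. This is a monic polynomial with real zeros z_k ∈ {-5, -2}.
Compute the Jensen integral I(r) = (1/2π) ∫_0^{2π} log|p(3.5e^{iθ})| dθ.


Zeros: -5, -2; r = 3.5.
Inside |z| < r: -2. Outside (|z| ≥ r): -5.
p(0) = 10, so log|p(0)| = log(10) = 2.3026.
Apply Jensen: I(r) = log|p(0)| + Σ_k log(r/|z_k|), summed over zeros inside |z| < r.
  log(r/|z_k|) for z_k = -2: log(3.5/2) = 0.5596
  Outside zeros (-5) contribute nothing to the Jensen sum.
Sum over inside zeros: 0.5596.
I(r) = log|p(0)| + (inside sum) = 2.3026 + 0.5596 = 2.8622.
Note: since some zeros are outside |z| ≤ r, the simplified n·log(r) form does NOT apply — only the inside zeros contribute.

I(r) ≈ 2.8622.


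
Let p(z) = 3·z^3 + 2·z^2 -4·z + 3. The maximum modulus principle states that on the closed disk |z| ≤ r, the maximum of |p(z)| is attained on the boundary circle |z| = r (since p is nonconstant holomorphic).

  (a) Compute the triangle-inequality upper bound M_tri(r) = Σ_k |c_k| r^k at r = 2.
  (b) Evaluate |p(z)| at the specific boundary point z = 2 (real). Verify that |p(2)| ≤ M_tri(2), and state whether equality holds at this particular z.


Coefficients: c_0 = 3, c_1 = -4, c_2 = 2, c_3 = 3. Radius r = 2.
Part (a). Triangle bound: M_tri(r) = Σ_k |c_k| r^k
  = |3|·2^0 + |-4|·2^1 + |2|·2^2 + |3|·2^3
  = 3 + 8 + 8 + 24 = 43.
This bounds M(r) := max_{|z|=r} |p(z)| from above; equality holds iff all terms c_k z^k can be made to align in phase at a single z on |z|=r.
Part (b). At z = 2 (real, on the circle |z| = r):
  p(2) = (3)·2^0 + (-4)·2^1 + (2)·2^2 + (3)·2^3 = 27.
  |p(2)| = 27.
Check: |p(2)| = 27 ≤ 43 = M_tri(2). ✓ Equality does not hold at z = 2 (the coefficients have mixed signs, so the terms do not all align in phase there).

M_tri(2) = 43; |p(2)| = 27; equality at z=2: no.


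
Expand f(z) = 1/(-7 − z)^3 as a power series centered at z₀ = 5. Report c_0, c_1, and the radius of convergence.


Let w = z − z₀, so z = z₀ + w.
Then -7 − z = -7 − (z₀ + w) = (-7 − z₀) − w = -12 − w.
f(z) = 1/(-12 − w)^3 = (1/(-12)^3) · (1 − w/(-12))^{−3}.
By the binomial series (1−u)^{−3} = Σ_{n≥0} C(n+2, 2) u^n for |u|<1, with u = w/(-12):
  c_n = C(n+2, 2) / (-12)^(n+3).
  c_0 = 1/(-12)^3 = -1/1728.
  c_1 = 3/(-12)^4 = 1/6912.
The series is valid for |w/d| < 1, i.e. |z − z₀| < |d|.
Radius of convergence: R = |-7 − z₀| = |-12| = 12 (distance from z₀ to the singularity z = -7).

c_0 = -1/1728, c_1 = 1/6912; R = 12.


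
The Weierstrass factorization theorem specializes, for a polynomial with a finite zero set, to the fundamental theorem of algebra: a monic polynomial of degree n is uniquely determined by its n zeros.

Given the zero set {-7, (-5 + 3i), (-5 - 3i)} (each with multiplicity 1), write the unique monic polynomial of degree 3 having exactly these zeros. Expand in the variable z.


The polynomial is p(z) = ∏_{α ∈ S} (z − α), where S = {-7, (-5 + 3i), (-5 - 3i)}.
Expanding the product yields: p(z) = z^3 + 17·z^2 + 104·z + 238.
Note conjugate pairs combine to real quadratics: (z − (-5+3i))(z − (-5−3i)) = z² + 10z + 34.
The resulting polynomial has degree 3 and real coefficients as required.

p(z) = z^3 + 17·z^2 + 104·z + 238.


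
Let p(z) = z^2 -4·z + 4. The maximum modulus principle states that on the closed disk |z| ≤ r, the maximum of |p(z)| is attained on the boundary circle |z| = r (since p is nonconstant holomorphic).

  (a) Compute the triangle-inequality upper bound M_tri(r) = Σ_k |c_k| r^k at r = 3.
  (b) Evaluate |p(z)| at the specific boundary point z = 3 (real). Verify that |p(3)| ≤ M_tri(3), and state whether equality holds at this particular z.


Coefficients: c_0 = 4, c_1 = -4, c_2 = 1. Radius r = 3.
Part (a). Triangle bound: M_tri(r) = Σ_k |c_k| r^k
  = |4|·3^0 + |-4|·3^1 + |1|·3^2
  = 4 + 12 + 9 = 25.
This bounds M(r) := max_{|z|=r} |p(z)| from above; equality holds iff all terms c_k z^k can be made to align in phase at a single z on |z|=r.
Part (b). At z = 3 (real, on the circle |z| = r):
  p(3) = (4)·3^0 + (-4)·3^1 + (1)·3^2 = 1.
  |p(3)| = 1.
Check: |p(3)| = 1 ≤ 25 = M_tri(3). ✓ Equality does not hold at z = 3 (the coefficients have mixed signs, so the terms do not all align in phase there).

M_tri(3) = 25; |p(3)| = 1; equality at z=3: no.


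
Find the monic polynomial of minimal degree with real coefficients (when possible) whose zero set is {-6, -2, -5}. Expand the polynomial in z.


The polynomial is p(z) = ∏_{α ∈ S} (z − α), where S = {-6, -2, -5}.
Expanding the product yields: p(z) = z^3 + 13·z^2 + 52·z + 60.
The resulting polynomial has degree 3 and real coefficients as required.

p(z) = z^3 + 13·z^2 + 52·z + 60.


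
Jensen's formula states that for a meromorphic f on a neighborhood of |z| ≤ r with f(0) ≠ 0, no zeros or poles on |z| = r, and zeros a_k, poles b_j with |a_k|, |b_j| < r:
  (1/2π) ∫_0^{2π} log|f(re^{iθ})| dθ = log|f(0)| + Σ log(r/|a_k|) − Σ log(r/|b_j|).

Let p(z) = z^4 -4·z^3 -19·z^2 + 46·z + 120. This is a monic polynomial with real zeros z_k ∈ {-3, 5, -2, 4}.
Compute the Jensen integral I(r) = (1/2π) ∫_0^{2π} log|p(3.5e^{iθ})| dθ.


Zeros: -3, -2, 4, 5; r = 3.5.
Inside |z| < r: -3, -2. Outside (|z| ≥ r): 4, 5.
p(0) = 120, so log|p(0)| = log(120) = 4.7875.
Apply Jensen: I(r) = log|p(0)| + Σ_k log(r/|z_k|), summed over zeros inside |z| < r.
  log(r/|z_k|) for z_k = -3: log(3.5/3) = 0.1542
  log(r/|z_k|) for z_k = -2: log(3.5/2) = 0.5596
  Outside zeros (4, 5) contribute nothing to the Jensen sum.
Sum over inside zeros: 0.7138.
I(r) = log|p(0)| + (inside sum) = 4.7875 + 0.7138 = 5.5013.
Note: since some zeros are outside |z| ≤ r, the simplified n·log(r) form does NOT apply — only the inside zeros contribute.

I(r) ≈ 5.5013.


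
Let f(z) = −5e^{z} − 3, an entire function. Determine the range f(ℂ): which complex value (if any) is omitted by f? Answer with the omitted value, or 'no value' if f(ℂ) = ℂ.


Little Picard bounds the complement of f(ℂ) to at most one point.
e^{z} is never zero on ℂ, so -5·e^{z} takes every value in ℂ ∖ {0}. Adding -3 shifts the range to ℂ ∖ {-3}. Thus f omits exactly the value -3.

Omitted value: -3.


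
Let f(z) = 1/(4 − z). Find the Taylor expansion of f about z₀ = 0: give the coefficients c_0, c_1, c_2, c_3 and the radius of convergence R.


Let w = z − z₀, so z = z₀ + w.
Then 4 − z = 4 − (z₀ + w) = (4 − z₀) − w = 4 − w.
f(z) = 1/(4 − w) = (1/(4)) · 1/(1 − w/(4)) = Σ_{n≥0} w^n / (4)^(n+1).
So c_n = 1/(4)^(n+1):
  c_0 = 1/(4)^1 = 1/4.
  c_1 = 1/(4)^2 = 1/16.
  c_2 = 1/(4)^3 = 1/64.
  c_3 = 1/(4)^4 = 1/256.
The series is valid for |w/d| < 1, i.e. |z − z₀| < |d|.
Radius of convergence: R = |4 − z₀| = |4| = 4 (distance from z₀ to the singularity z = 4).

c_0 = 1/4, c_1 = 1/16, c_2 = 1/64, c_3 = 1/256; R = 4.


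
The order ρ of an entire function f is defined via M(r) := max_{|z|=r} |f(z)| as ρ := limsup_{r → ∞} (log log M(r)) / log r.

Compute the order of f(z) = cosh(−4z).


cosh(w) is a linear combination of e^{iw} and e^{−iw} (or e^w, e^{−w} in the hyperbolic case), so |cosh(w)| ≤ e^{|w|}. With w = −4z, |w| ≤ 4|z| + 0 = 4r + 0 on |z| = r, giving M(r) ≤ e^{4r + 0}, so ρ ≤ 1. On a suitable ray (z = it for sin/cos; z = t for sinh/cosh, t real → ∞), |cosh(−4z)| grows like e^{4|t|}/2, so ρ ≥ 1. Hence ρ = 1.
Therefore ρ = 1.

Order ρ = 1.


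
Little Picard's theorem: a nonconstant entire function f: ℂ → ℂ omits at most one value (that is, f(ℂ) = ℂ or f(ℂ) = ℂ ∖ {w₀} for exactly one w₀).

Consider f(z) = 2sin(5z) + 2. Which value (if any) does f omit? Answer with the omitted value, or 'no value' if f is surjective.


Little Picard bounds the complement of f(ℂ) to at most one point.
sin is entire and surjective onto ℂ: for every w ∈ ℂ, sin(ζ) = w has a solution ζ ∈ ℂ (e.g., via the complex inverse arcsin). With ζ = 5z this gives z = ζ/(5). Then 2·sin(5z) takes every value in 2·ℂ = ℂ, and adding 2 is a bijection of ℂ. So f is surjective and omits no value. (Note: only on the real line is sin bounded by [−1, 1].)

Omitted value: no value.


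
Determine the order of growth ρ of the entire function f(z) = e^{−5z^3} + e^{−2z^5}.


Each summand is entire of order 3 and 5 respectively (as in the single-exponential case). The order of a sum is at most the max of the orders, so ρ ≤ 5. For the lower bound: on |z|=r choose arg z so that -2z^5 is real positive; then |e^{-2z^5}| = e^{2r^5} while |e^{-5z^3}| ≤ e^{5r^3} = o(e^{2r^5}). So |f| ≥ e^{2r^5}(1 − o(1)) and ρ ≥ 5. Hence ρ = max(3, 5) = 5.
Therefore ρ = 5.

Order ρ = 5.


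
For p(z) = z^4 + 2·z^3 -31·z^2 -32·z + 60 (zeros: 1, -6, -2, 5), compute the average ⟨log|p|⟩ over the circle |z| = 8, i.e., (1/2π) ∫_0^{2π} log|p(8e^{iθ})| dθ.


Zeros: -6, -2, 1, 5; r = 8.
Inside |z| < r: -6, -2, 1, 5. Outside (|z| ≥ r): ∅.
p(0) = 60, so log|p(0)| = log(60) = 4.0943.
Apply Jensen: I(r) = log|p(0)| + Σ_k log(r/|z_k|), summed over zeros inside |z| < r.
  log(r/|z_k|) for z_k = 1: log(8/1) = 2.0794
  log(r/|z_k|) for z_k = -6: log(8/6) = 0.2877
  log(r/|z_k|) for z_k = -2: log(8/2) = 1.3863
  log(r/|z_k|) for z_k = 5: log(8/5) = 0.4700
Sum over inside zeros: 4.2234.
I(r) = log|p(0)| + (inside sum) = 4.0943 + 4.2234 = 8.3178.
Closed form (all zeros inside, monic): I(r) = n·log(r) = 4·log(8) = 8.3178. ✓

I(r) ≈ 8.3178.


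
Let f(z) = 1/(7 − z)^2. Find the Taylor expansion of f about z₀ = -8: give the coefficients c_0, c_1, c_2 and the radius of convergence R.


Let w = z − z₀, so z = z₀ + w.
Then 7 − z = 7 − (z₀ + w) = (7 − z₀) − w = 15 − w.
f(z) = 1/(15 − w)^2 = (1/(15)^2) · (1 − w/(15))^{−2}.
By the binomial series (1−u)^{−2} = Σ_{n≥0} C(n+1, 1) u^n for |u|<1, with u = w/(15):
  c_n = C(n+1, 1) / (15)^(n+2).
  c_0 = 1/(15)^2 = 1/225.
  c_1 = 2/(15)^3 = 2/3375.
  c_2 = 3/(15)^4 = 1/16875.
The series is valid for |w/d| < 1, i.e. |z − z₀| < |d|.
Radius of convergence: R = |7 − z₀| = |15| = 15 (distance from z₀ to the singularity z = 7).

c_0 = 1/225, c_1 = 2/3375, c_2 = 1/16875; R = 15.


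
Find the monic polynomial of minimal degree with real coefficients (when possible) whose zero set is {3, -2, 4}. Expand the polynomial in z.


The polynomial is p(z) = ∏_{α ∈ S} (z − α), where S = {3, -2, 4}.
Expanding the product yields: p(z) = z^3 -5·z^2 -2·z + 24.
The resulting polynomial has degree 3 and real coefficients as required.

p(z) = z^3 -5·z^2 -2·z + 24.


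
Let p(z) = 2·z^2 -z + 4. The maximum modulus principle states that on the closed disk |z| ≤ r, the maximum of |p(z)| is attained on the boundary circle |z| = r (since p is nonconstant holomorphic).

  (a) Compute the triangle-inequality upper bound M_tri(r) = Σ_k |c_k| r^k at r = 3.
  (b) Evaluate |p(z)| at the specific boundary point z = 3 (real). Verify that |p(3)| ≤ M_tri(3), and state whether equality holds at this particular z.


Coefficients: c_0 = 4, c_1 = -1, c_2 = 2. Radius r = 3.
Part (a). Triangle bound: M_tri(r) = Σ_k |c_k| r^k
  = |4|·3^0 + |-1|·3^1 + |2|·3^2
  = 4 + 3 + 18 = 25.
This bounds M(r) := max_{|z|=r} |p(z)| from above; equality holds iff all terms c_k z^k can be made to align in phase at a single z on |z|=r.
Part (b). At z = 3 (real, on the circle |z| = r):
  p(3) = (4)·3^0 + (-1)·3^1 + (2)·3^2 = 19.
  |p(3)| = 19.
Check: |p(3)| = 19 ≤ 25 = M_tri(3). ✓ Equality does not hold at z = 3 (the coefficients have mixed signs, so the terms do not all align in phase there).

M_tri(3) = 25; |p(3)| = 19; equality at z=3: no.


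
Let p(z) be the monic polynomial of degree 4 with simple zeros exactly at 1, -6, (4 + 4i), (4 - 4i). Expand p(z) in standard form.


The polynomial is p(z) = ∏_{α ∈ S} (z − α), where S = {1, -6, (4 + 4i), (4 - 4i)}.
Expanding the product yields: p(z) = z^4 -3·z^3 -14·z^2 + 208·z -192.
Note conjugate pairs combine to real quadratics: (z − (4+4i))(z − (4−4i)) = z² − 8z + 32.
The resulting polynomial has degree 4 and real coefficients as required.

p(z) = z^4 -3·z^3 -14·z^2 + 208·z -192.


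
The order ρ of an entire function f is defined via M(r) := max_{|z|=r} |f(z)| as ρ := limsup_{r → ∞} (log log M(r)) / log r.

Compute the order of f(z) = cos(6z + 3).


cos(w) is a linear combination of e^{iw} and e^{−iw} (or e^w, e^{−w} in the hyperbolic case), so |cos(w)| ≤ e^{|w|}. With w = 6z + 3, |w| ≤ 6|z| + 3 = 6r + 3 on |z| = r, giving M(r) ≤ e^{6r + 3}, so ρ ≤ 1. On a suitable ray (z = it for sin/cos; z = t for sinh/cosh, t real → ∞), |cos(6z + 3)| grows like e^{6|t|}/2, so ρ ≥ 1. Hence ρ = 1.
Therefore ρ = 1.

Order ρ = 1.


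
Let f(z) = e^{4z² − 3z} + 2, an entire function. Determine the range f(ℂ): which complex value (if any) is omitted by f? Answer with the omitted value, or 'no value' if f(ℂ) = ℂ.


Little Picard bounds the complement of f(ℂ) to at most one point.
The exponent g(z) = 4z² − 3z is a nonconstant polynomial, hence surjective onto ℂ. So e^{g(z)} takes every value in {e^w : w ∈ ℂ} = ℂ ∖ {0}. Adding 2 shifts the range to ℂ ∖ {2}. f omits exactly 2.

Omitted value: 2.


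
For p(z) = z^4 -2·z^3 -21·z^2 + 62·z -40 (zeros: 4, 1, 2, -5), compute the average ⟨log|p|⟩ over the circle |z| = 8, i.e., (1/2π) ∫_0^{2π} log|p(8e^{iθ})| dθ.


Zeros: -5, 1, 2, 4; r = 8.
Inside |z| < r: -5, 1, 2, 4. Outside (|z| ≥ r): ∅.
p(0) = -40, so log|p(0)| = log(40) = 3.6889.
Apply Jensen: I(r) = log|p(0)| + Σ_k log(r/|z_k|), summed over zeros inside |z| < r.
  log(r/|z_k|) for z_k = 4: log(8/4) = 0.6931
  log(r/|z_k|) for z_k = 1: log(8/1) = 2.0794
  log(r/|z_k|) for z_k = 2: log(8/2) = 1.3863
  log(r/|z_k|) for z_k = -5: log(8/5) = 0.4700
Sum over inside zeros: 4.6289.
I(r) = log|p(0)| + (inside sum) = 3.6889 + 4.6289 = 8.3178.
Closed form (all zeros inside, monic): I(r) = n·log(r) = 4·log(8) = 8.3178. ✓

I(r) ≈ 8.3178.


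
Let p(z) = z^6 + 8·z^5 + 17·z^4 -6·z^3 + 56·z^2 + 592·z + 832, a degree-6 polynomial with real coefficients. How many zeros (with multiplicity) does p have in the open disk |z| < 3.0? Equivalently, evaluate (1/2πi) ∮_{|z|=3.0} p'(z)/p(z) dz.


The zeros of p are: (2 + 2i), (2 - 2i), -2, -4, (-3 + 2i), (-3 - 2i).
Their magnitudes are: 2.828, 2.828, 2, 4, 3.606, 3.606.
Zeros with |z| < R = 3.0: (2 + 2i), (2 - 2i), -2.
Count = 3.
By the argument principle, (1/2πi) ∮_{|z|=R} p'(z)/p(z) dz equals exactly this count.

Number of zeros inside |z| < 3.0: 3.


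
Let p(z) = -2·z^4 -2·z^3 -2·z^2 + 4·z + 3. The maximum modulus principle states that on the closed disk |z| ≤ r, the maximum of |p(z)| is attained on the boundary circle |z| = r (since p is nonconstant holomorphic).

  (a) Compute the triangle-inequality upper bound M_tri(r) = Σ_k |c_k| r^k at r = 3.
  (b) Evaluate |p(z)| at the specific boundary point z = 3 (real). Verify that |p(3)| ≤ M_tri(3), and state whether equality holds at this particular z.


Coefficients: c_0 = 3, c_1 = 4, c_2 = -2, c_3 = -2, c_4 = -2. Radius r = 3.
Part (a). Triangle bound: M_tri(r) = Σ_k |c_k| r^k
  = |3|·3^0 + |4|·3^1 + |-2|·3^2 + |-2|·3^3 + |-2|·3^4
  = 3 + 12 + 18 + 54 + 162 = 249.
This bounds M(r) := max_{|z|=r} |p(z)| from above; equality holds iff all terms c_k z^k can be made to align in phase at a single z on |z|=r.
Part (b). At z = 3 (real, on the circle |z| = r):
  p(3) = (3)·3^0 + (4)·3^1 + (-2)·3^2 + (-2)·3^3 + (-2)·3^4 = -219.
  |p(3)| = 219.
Check: |p(3)| = 219 ≤ 249 = M_tri(3). ✓ Equality does not hold at z = 3 (the coefficients have mixed signs, so the terms do not all align in phase there).

M_tri(3) = 249; |p(3)| = 219; equality at z=3: no.


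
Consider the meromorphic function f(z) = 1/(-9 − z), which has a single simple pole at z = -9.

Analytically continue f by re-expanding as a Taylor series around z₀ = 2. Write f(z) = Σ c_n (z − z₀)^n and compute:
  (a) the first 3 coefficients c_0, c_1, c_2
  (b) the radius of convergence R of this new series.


Let w = z − z₀, so z = z₀ + w.
Then -9 − z = -9 − (z₀ + w) = (-9 − z₀) − w = -11 − w.
f(z) = 1/(-11 − w) = (1/(-11)) · 1/(1 − w/(-11)) = Σ_{n≥0} w^n / (-11)^(n+1).
So c_n = 1/(-11)^(n+1):
  c_0 = 1/(-11)^1 = -1/11.
  c_1 = 1/(-11)^2 = 1/121.
  c_2 = 1/(-11)^3 = -1/1331.
The series is valid for |w/d| < 1, i.e. |z − z₀| < |d|.
Radius of convergence: R = |-9 − z₀| = |-11| = 11 (distance from z₀ to the singularity z = -9).

c_0 = -1/11, c_1 = 1/121, c_2 = -1/1331; R = 11.


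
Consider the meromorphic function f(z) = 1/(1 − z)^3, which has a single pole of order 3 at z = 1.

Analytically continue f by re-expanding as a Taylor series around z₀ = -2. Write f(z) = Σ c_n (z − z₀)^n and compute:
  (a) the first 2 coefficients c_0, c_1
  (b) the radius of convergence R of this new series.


Let w = z − z₀, so z = z₀ + w.
Then 1 − z = 1 − (z₀ + w) = (1 − z₀) − w = 3 − w.
f(z) = 1/(3 − w)^3 = (1/(3)^3) · (1 − w/(3))^{−3}.
By the binomial series (1−u)^{−3} = Σ_{n≥0} C(n+2, 2) u^n for |u|<1, with u = w/(3):
  c_n = C(n+2, 2) / (3)^(n+3).
  c_0 = 1/(3)^3 = 1/27.
  c_1 = 3/(3)^4 = 1/27.
The series is valid for |w/d| < 1, i.e. |z − z₀| < |d|.
Radius of convergence: R = |1 − z₀| = |3| = 3 (distance from z₀ to the singularity z = 1).

c_0 = 1/27, c_1 = 1/27; R = 3.


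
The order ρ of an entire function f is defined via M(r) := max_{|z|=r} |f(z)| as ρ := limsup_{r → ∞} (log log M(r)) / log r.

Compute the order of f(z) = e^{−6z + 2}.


|e^{−6z + 2}| = e^{Re(-6·z) + 2} ≤ e^{6|z|^1 + 2} = e^{6r^1 + 2} on |z| = r, so ρ ≤ 1. Choosing z on |z|=r so that -6·z is real positive (always possible by picking arg z appropriately) gives |f(z)| = e^{6r^1 + 2}, matching the bound. The additive constant 2 does not affect log log M(r) ~ 1·log r. Hence ρ = 1.
Therefore ρ = 1.

Order ρ = 1.


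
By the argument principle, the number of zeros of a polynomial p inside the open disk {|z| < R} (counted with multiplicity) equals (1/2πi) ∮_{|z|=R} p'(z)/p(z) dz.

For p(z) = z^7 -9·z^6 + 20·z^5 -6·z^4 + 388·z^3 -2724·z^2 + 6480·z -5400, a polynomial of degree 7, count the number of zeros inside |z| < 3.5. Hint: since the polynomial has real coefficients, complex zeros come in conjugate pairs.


The zeros of p are: (-3 + 3i), (-3 - 3i), (3 + 1i), (3 - 1i), (3 + 1i), (3 - 1i), 3.
Their magnitudes are: 4.243, 4.243, 3.162, 3.162, 3.162, 3.162, 3.
Zeros with |z| < R = 3.5: (3 + 1i), (3 - 1i), (3 + 1i), (3 - 1i), 3.
Count = 5.
By the argument principle, (1/2πi) ∮_{|z|=R} p'(z)/p(z) dz equals exactly this count.

Number of zeros inside |z| < 3.5: 5.


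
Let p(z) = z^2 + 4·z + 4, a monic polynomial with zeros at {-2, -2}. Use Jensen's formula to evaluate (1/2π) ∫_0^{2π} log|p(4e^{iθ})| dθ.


Zeros: -2, -2; r = 4.
Inside |z| < r: -2, -2. Outside (|z| ≥ r): ∅.
p(0) = 4, so log|p(0)| = log(4) = 1.3863.
Apply Jensen: I(r) = log|p(0)| + Σ_k log(r/|z_k|), summed over zeros inside |z| < r.
  log(r/|z_k|) for z_k = -2: log(4/2) = 0.6931
  log(r/|z_k|) for z_k = -2: log(4/2) = 0.6931
Sum over inside zeros: 1.3863.
I(r) = log|p(0)| + (inside sum) = 1.3863 + 1.3863 = 2.7726.
Closed form (all zeros inside, monic): I(r) = n·log(r) = 2·log(4) = 2.7726. ✓

I(r) ≈ 2.7726.


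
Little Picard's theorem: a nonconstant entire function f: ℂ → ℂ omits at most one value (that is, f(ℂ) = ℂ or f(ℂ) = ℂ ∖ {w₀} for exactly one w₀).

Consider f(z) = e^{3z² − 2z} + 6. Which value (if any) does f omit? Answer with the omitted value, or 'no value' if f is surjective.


Little Picard bounds the complement of f(ℂ) to at most one point.
The exponent g(z) = 3z² − 2z is a nonconstant polynomial, hence surjective onto ℂ. So e^{g(z)} takes every value in {e^w : w ∈ ℂ} = ℂ ∖ {0}. Adding 6 shifts the range to ℂ ∖ {6}. f omits exactly 6.

Omitted value: 6.


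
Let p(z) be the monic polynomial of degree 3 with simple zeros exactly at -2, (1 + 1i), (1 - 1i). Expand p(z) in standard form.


The polynomial is p(z) = ∏_{α ∈ S} (z − α), where S = {-2, (1 + 1i), (1 - 1i)}.
Expanding the product yields: p(z) = z^3 -2·z + 4.
Note conjugate pairs combine to real quadratics: (z − (1+1i))(z − (1−1i)) = z² − 2z + 2.
The resulting polynomial has degree 3 and real coefficients as required.

p(z) = z^3 -2·z + 4.


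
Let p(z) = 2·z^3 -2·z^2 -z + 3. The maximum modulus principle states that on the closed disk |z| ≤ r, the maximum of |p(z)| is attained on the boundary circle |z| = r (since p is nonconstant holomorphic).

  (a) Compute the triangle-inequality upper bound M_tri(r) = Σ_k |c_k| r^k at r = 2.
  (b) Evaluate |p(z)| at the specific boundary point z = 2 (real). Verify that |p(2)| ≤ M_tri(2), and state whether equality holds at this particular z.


Coefficients: c_0 = 3, c_1 = -1, c_2 = -2, c_3 = 2. Radius r = 2.
Part (a). Triangle bound: M_tri(r) = Σ_k |c_k| r^k
  = |3|·2^0 + |-1|·2^1 + |-2|·2^2 + |2|·2^3
  = 3 + 2 + 8 + 16 = 29.
This bounds M(r) := max_{|z|=r} |p(z)| from above; equality holds iff all terms c_k z^k can be made to align in phase at a single z on |z|=r.
Part (b). At z = 2 (real, on the circle |z| = r):
  p(2) = (3)·2^0 + (-1)·2^1 + (-2)·2^2 + (2)·2^3 = 9.
  |p(2)| = 9.
Check: |p(2)| = 9 ≤ 29 = M_tri(2). ✓ Equality does not hold at z = 2 (the coefficients have mixed signs, so the terms do not all align in phase there).

M_tri(2) = 29; |p(2)| = 9; equality at z=2: no.


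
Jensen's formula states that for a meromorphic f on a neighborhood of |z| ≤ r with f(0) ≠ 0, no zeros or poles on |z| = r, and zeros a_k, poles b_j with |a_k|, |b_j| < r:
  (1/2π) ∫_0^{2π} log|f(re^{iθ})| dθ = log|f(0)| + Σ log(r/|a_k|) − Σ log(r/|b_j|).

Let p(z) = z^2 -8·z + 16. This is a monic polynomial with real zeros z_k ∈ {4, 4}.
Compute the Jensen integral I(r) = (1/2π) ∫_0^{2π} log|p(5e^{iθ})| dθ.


Zeros: 4, 4; r = 5.
Inside |z| < r: 4, 4. Outside (|z| ≥ r): ∅.
p(0) = 16, so log|p(0)| = log(16) = 2.7726.
Apply Jensen: I(r) = log|p(0)| + Σ_k log(r/|z_k|), summed over zeros inside |z| < r.
  log(r/|z_k|) for z_k = 4: log(5/4) = 0.2231
  log(r/|z_k|) for z_k = 4: log(5/4) = 0.2231
Sum over inside zeros: 0.4463.
I(r) = log|p(0)| + (inside sum) = 2.7726 + 0.4463 = 3.2189.
Closed form (all zeros inside, monic): I(r) = n·log(r) = 2·log(5) = 3.2189. ✓

I(r) ≈ 3.2189.


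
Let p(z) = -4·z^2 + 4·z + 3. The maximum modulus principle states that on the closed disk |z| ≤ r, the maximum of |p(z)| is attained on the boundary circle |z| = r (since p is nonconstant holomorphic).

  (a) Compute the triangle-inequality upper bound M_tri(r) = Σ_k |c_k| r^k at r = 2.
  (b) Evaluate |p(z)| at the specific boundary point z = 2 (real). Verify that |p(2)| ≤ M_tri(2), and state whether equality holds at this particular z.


Coefficients: c_0 = 3, c_1 = 4, c_2 = -4. Radius r = 2.
Part (a). Triangle bound: M_tri(r) = Σ_k |c_k| r^k
  = |3|·2^0 + |4|·2^1 + |-4|·2^2
  = 3 + 8 + 16 = 27.
This bounds M(r) := max_{|z|=r} |p(z)| from above; equality holds iff all terms c_k z^k can be made to align in phase at a single z on |z|=r.
Part (b). At z = 2 (real, on the circle |z| = r):
  p(2) = (3)·2^0 + (4)·2^1 + (-4)·2^2 = -5.
  |p(2)| = 5.
Check: |p(2)| = 5 ≤ 27 = M_tri(2). ✓ Equality does not hold at z = 2 (the coefficients have mixed signs, so the terms do not all align in phase there).

M_tri(2) = 27; |p(2)| = 5; equality at z=2: no.


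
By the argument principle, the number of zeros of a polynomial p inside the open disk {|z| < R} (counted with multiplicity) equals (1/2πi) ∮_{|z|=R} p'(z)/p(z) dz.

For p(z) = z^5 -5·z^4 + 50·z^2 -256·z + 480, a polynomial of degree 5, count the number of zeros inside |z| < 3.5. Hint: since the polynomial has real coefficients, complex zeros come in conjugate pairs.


The zeros of p are: 4, -4, 3, (1 + 3i), (1 - 3i).
Their magnitudes are: 4, 4, 3, 3.162, 3.162.
Zeros with |z| < R = 3.5: 3, (1 + 3i), (1 - 3i).
Count = 3.
By the argument principle, (1/2πi) ∮_{|z|=R} p'(z)/p(z) dz equals exactly this count.

Number of zeros inside |z| < 3.5: 3.


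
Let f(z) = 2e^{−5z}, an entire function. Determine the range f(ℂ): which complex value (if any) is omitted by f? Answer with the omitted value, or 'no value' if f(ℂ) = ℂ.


Little Picard bounds the complement of f(ℂ) to at most one point.
e^{−5z} is never zero on ℂ, so 2·e^{−5z} takes every value in ℂ ∖ {0}. Adding 0 shifts the range to ℂ ∖ {0}. Thus f omits exactly the value 0.

Omitted value: 0.


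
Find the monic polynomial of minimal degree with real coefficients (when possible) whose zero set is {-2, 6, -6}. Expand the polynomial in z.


The polynomial is p(z) = ∏_{α ∈ S} (z − α), where S = {-2, 6, -6}.
Expanding the product yields: p(z) = z^3 + 2·z^2 -36·z -72.
The resulting polynomial has degree 3 and real coefficients as required.

p(z) = z^3 + 2·z^2 -36·z -72.


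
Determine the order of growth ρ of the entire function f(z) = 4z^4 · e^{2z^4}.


M(r) = max_{|z|=r} |4|·|z|^4·|e^{2z^4}| = 4·r^4 · e^{2r^4} (the factors attain their maxima compatibly on |z|=r). Then log M(r) = log 4 + 4·log r + 2r^4, dominated by the last term, so log log M(r) ~ 4·log r. The polynomial factor 4z^4 contributes only a log r term and does not affect the order. ρ = 4.
Therefore ρ = 4.

Order ρ = 4.
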